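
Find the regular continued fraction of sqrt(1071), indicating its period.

[32; (1, 2, 1, 1, 1, 6, 1, 1, 1, 2, 1, 64)]

Write x_i = (sqrt(1071) + m_i)/d_i with (m_0, d_0) = (0, 1). a_0 = floor(sqrt(1071)) = 32, since 32^2 = 1024 <= 1071 < 1089 = 33^2.
Iterate m_{i+1} = d_i*a_i - m_i, d_{i+1} = (1071 - m_{i+1}^2)/d_i, a_{i+1} = floor((a_0 + m_{i+1})/d_{i+1}):
  m_1 = 1*32 - 0 = 32, d_1 = (1071 - 32^2)/1 = 47/1 = 47, a_1 = floor((32 + 32)/47) = 1.
  m_2 = 47*1 - 32 = 15, d_2 = (1071 - 15^2)/47 = 846/47 = 18, a_2 = floor((32 + 15)/18) = 2.
  m_3 = 18*2 - 15 = 21, d_3 = (1071 - 21^2)/18 = 630/18 = 35, a_3 = floor((32 + 21)/35) = 1.
  m_4 = 35*1 - 21 = 14, d_4 = (1071 - 14^2)/35 = 875/35 = 25, a_4 = floor((32 + 14)/25) = 1.
  m_5 = 25*1 - 14 = 11, d_5 = (1071 - 11^2)/25 = 950/25 = 38, a_5 = floor((32 + 11)/38) = 1.
  m_6 = 38*1 - 11 = 27, d_6 = (1071 - 27^2)/38 = 342/38 = 9, a_6 = floor((32 + 27)/9) = 6.
  m_7 = 9*6 - 27 = 27, d_7 = (1071 - 27^2)/9 = 342/9 = 38, a_7 = floor((32 + 27)/38) = 1.
  m_8 = 38*1 - 27 = 11, d_8 = (1071 - 11^2)/38 = 950/38 = 25, a_8 = floor((32 + 11)/25) = 1.
  m_9 = 25*1 - 11 = 14, d_9 = (1071 - 14^2)/25 = 875/25 = 35, a_9 = floor((32 + 14)/35) = 1.
  m_10 = 35*1 - 14 = 21, d_10 = (1071 - 21^2)/35 = 630/35 = 18, a_10 = floor((32 + 21)/18) = 2.
  m_11 = 18*2 - 21 = 15, d_11 = (1071 - 15^2)/18 = 846/18 = 47, a_11 = floor((32 + 15)/47) = 1.
  m_12 = 47*1 - 15 = 32, d_12 = (1071 - 32^2)/47 = 47/47 = 1, a_12 = floor((32 + 32)/1) = 64.
  m_13 = 1*64 - 32 = 32, d_13 = (1071 - 32^2)/1 = 47/1 = 47: (m_13, d_13) = (m_1, d_1) = (32, 47), so from here the quotients repeat a_1, ..., a_12; the period length is 12.
Hence the expansion of sqrt(1071) is a_0 = 32 followed by the repeating block 1, 2, 1, 1, 1, 6, 1, 1, 1, 2, 1, 64 (period 12).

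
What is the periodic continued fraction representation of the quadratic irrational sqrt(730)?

Write x_i = (sqrt(730) + m_i)/d_i with (m_0, d_0) = (0, 1). a_0 = floor(sqrt(730)) = 27, since 27^2 = 729 <= 730 < 784 = 28^2.
Iterate m_{i+1} = d_i*a_i - m_i, d_{i+1} = (730 - m_{i+1}^2)/d_i, a_{i+1} = floor((a_0 + m_{i+1})/d_{i+1}):
  m_1 = 1*27 - 0 = 27, d_1 = (730 - 27^2)/1 = 1/1 = 1, a_1 = floor((27 + 27)/1) = 54.
  m_2 = 1*54 - 27 = 27, d_2 = (730 - 27^2)/1 = 1/1 = 1: (m_2, d_2) = (m_1, d_1) = (27, 1), so from here the quotient a_1 repeats; the period length is 1.
Hence the expansion of sqrt(730) is a_0 = 27 followed by the repeating block 54 (period 1).

[27; (54)]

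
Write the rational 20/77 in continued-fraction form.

Run the Euclidean algorithm on 20 and 77; the successive quotients are the partial quotients a_0, a_1, ... (each step inverts the fractional part left over by the previous one):
  20 = 0*77 + 20, so a_0 = 0.
  77 = 3*20 + 17, so a_1 = 3.
  20 = 1*17 + 3, so a_2 = 1.
  17 = 5*3 + 2, so a_3 = 5.
  3 = 1*2 + 1, so a_4 = 1.
  2 = 2*1 + 0, so a_5 = 2.
The remainder reaches 0 after 6 divisions, so the expansion has 6 partial quotients, read off in order.

[0; 3, 1, 5, 1, 2]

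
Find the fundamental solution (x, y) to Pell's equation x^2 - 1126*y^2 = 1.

First expand sqrt(1126) as a continued fraction. With x_i = (sqrt(1126) + m_i)/d_i and (m_0, d_0) = (0, 1): a_0 = floor(sqrt(1126)) = 33, since 33^2 = 1089 <= 1126 < 1156 = 34^2.
Iterate m_{i+1} = d_i*a_i - m_i, d_{i+1} = (1126 - m_{i+1}^2)/d_i, a_{i+1} = floor((a_0 + m_{i+1})/d_{i+1}):
  m_1 = 1*33 - 0 = 33, d_1 = (1126 - 33^2)/1 = 37/1 = 37, a_1 = floor((33 + 33)/37) = 1.
  m_2 = 37*1 - 33 = 4, d_2 = (1126 - 4^2)/37 = 1110/37 = 30, a_2 = floor((33 + 4)/30) = 1.
  m_3 = 30*1 - 4 = 26, d_3 = (1126 - 26^2)/30 = 450/30 = 15, a_3 = floor((33 + 26)/15) = 3.
  m_4 = 15*3 - 26 = 19, d_4 = (1126 - 19^2)/15 = 765/15 = 51, a_4 = floor((33 + 19)/51) = 1.
  m_5 = 51*1 - 19 = 32, d_5 = (1126 - 32^2)/51 = 102/51 = 2, a_5 = floor((33 + 32)/2) = 32.
  m_6 = 2*32 - 32 = 32, d_6 = (1126 - 32^2)/2 = 102/2 = 51, a_6 = floor((33 + 32)/51) = 1.
  m_7 = 51*1 - 32 = 19, d_7 = (1126 - 19^2)/51 = 765/51 = 15, a_7 = floor((33 + 19)/15) = 3.
  m_8 = 15*3 - 19 = 26, d_8 = (1126 - 26^2)/15 = 450/15 = 30, a_8 = floor((33 + 26)/30) = 1.
  m_9 = 30*1 - 26 = 4, d_9 = (1126 - 4^2)/30 = 1110/30 = 37, a_9 = floor((33 + 4)/37) = 1.
  m_10 = 37*1 - 4 = 33, d_10 = (1126 - 33^2)/37 = 37/37 = 1, a_10 = floor((33 + 33)/1) = 66.
  m_11 = 1*66 - 33 = 33, d_11 = (1126 - 33^2)/1 = 37/1 = 37: (m_11, d_11) = (m_1, d_1) = (33, 37), so from here the quotients repeat a_1, ..., a_10; the period length is 10.
So sqrt(1126) = [33; (1, 1, 3, 1, 32, 1, 3, 1, 1, 66)] with period length k = 10.
k is even, so the fundamental solution of x^2 - 1126y^2 = 1 is (p_{k-1}, q_{k-1}) = (p_9, q_9); compute convergents through index 9.
Convergents (p_i = a_i*p_{i-1} + p_{i-2}, q_i = a_i*q_{i-1} + q_{i-2} with p_{-2}=0, p_{-1}=1, q_{-2}=1, q_{-1}=0):
  i=0: a_0=33, p_0 = 33*1 + 0 = 33, q_0 = 33*0 + 1 = 1.
  i=1: a_1=1, p_1 = 1*33 + 1 = 34, q_1 = 1*1 + 0 = 1.
  i=2: a_2=1, p_2 = 1*34 + 33 = 67, q_2 = 1*1 + 1 = 2.
  i=3: a_3=3, p_3 = 3*67 + 34 = 235, q_3 = 3*2 + 1 = 7.
  i=4: a_4=1, p_4 = 1*235 + 67 = 302, q_4 = 1*7 + 2 = 9.
  i=5: a_5=32, p_5 = 32*302 + 235 = 9899, q_5 = 32*9 + 7 = 295.
  i=6: a_6=1, p_6 = 1*9899 + 302 = 10201, q_6 = 1*295 + 9 = 304.
  i=7: a_7=3, p_7 = 3*10201 + 9899 = 40502, q_7 = 3*304 + 295 = 1207.
  i=8: a_8=1, p_8 = 1*40502 + 10201 = 50703, q_8 = 1*1207 + 304 = 1511.
  i=9: a_9=1, p_9 = 1*50703 + 40502 = 91205, q_9 = 1*1511 + 1207 = 2718.
Check: 91205^2 - 1126*2718^2 = 8318352025 - 8318352024 = 1, so (x, y) = (91205, 2718) solves the equation, and by the theorem it is the least positive solution.

(x, y) = (91205, 2718)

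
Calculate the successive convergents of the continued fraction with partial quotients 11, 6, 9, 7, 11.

Using the convergent recurrence p_i = a_i*p_{i-1} + p_{i-2}, q_i = a_i*q_{i-1} + q_{i-2} with p_{-2}=0, p_{-1}=1, q_{-2}=1, q_{-1}=0:
  i=0: a_0=11, p_0 = 11*1 + 0 = 11, q_0 = 11*0 + 1 = 1.
  i=1: a_1=6, p_1 = 6*11 + 1 = 67, q_1 = 6*1 + 0 = 6.
  i=2: a_2=9, p_2 = 9*67 + 11 = 614, q_2 = 9*6 + 1 = 55.
  i=3: a_3=7, p_3 = 7*614 + 67 = 4365, q_3 = 7*55 + 6 = 391.
  i=4: a_4=11, p_4 = 11*4365 + 614 = 48629, q_4 = 11*391 + 55 = 4356.

11/1, 67/6, 614/55, 4365/391, 48629/4356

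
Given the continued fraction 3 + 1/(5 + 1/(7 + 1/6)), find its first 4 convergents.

3/1, 16/5, 115/36, 706/221

Using the convergent recurrence p_i = a_i*p_{i-1} + p_{i-2}, q_i = a_i*q_{i-1} + q_{i-2} with p_{-2}=0, p_{-1}=1, q_{-2}=1, q_{-1}=0:
  i=0: a_0=3, p_0 = 3*1 + 0 = 3, q_0 = 3*0 + 1 = 1.
  i=1: a_1=5, p_1 = 5*3 + 1 = 16, q_1 = 5*1 + 0 = 5.
  i=2: a_2=7, p_2 = 7*16 + 3 = 115, q_2 = 7*5 + 1 = 36.
  i=3: a_3=6, p_3 = 6*115 + 16 = 706, q_3 = 6*36 + 5 = 221.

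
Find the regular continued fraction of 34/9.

[3; 1, 3, 2]

Run the Euclidean algorithm on 34 and 9; the successive quotients are the partial quotients a_0, a_1, ... (each step inverts the fractional part left over by the previous one):
  34 = 3*9 + 7, so a_0 = 3.
  9 = 1*7 + 2, so a_1 = 1.
  7 = 3*2 + 1, so a_2 = 3.
  2 = 2*1 + 0, so a_3 = 2.
The remainder reaches 0 after 4 divisions, so the expansion has 4 partial quotients, read off in order.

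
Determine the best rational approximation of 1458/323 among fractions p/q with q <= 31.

140/31

Expand x = 1458/323 as a continued fraction with the Euclidean algorithm:
  1458 = 4*323 + 166, so a_0 = 4.
  323 = 1*166 + 157, so a_1 = 1.
  166 = 1*157 + 9, so a_2 = 1.
  157 = 17*9 + 4, so a_3 = 17.
  9 = 2*4 + 1, so a_4 = 2.
  4 = 4*1 + 0, so a_5 = 4.
so x = [4; 1, 1, 17, 2, 4].
Convergents (p_i = a_i*p_{i-1} + p_{i-2}, q_i = a_i*q_{i-1} + q_{i-2} with p_{-2}=0, p_{-1}=1, q_{-2}=1, q_{-1}=0), until the denominator exceeds 31:
  i=0: a_0=4, p_0 = 4*1 + 0 = 4, q_0 = 4*0 + 1 = 1.
  i=1: a_1=1, p_1 = 1*4 + 1 = 5, q_1 = 1*1 + 0 = 1.
  i=2: a_2=1, p_2 = 1*5 + 4 = 9, q_2 = 1*1 + 1 = 2.
  i=3: a_3=17, p_3 = 17*9 + 5 = 158, q_3 = 17*2 + 1 = 35.
q_3 = 35 > 31, so the last convergent with denominator <= 31 is p_2/q_2 = 9/2.
The closest fraction with denominator <= 31 is either p_2/q_2 or the intermediate fraction (k*p_2 + p_1)/(k*q_2 + q_1) with the largest k >= 1 whose denominator stays <= 31; these approach x as k grows, and every other convergent or intermediate fraction in range is farther away.
Largest k: floor((31 - q_1)/q_2) = floor((31 - 1)/2) = 15.
That gives (15*9 + 5)/(15*2 + 1) = 140/31.
Compare the errors: |x - 9/2| = |1458*2 - 9*323|/(323*2) = 9/646, and |x - 140/31| = |1458*31 - 140*323|/(323*31) = 22/10013.
Cross-multiplying, 22*646 = 14212 < 90117 = 9*10013, so 22/10013 is smaller: the intermediate fraction 140/31 is closer to x than 9/2.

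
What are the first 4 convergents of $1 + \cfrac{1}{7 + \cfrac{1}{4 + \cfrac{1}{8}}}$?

Using the convergent recurrence p_i = a_i*p_{i-1} + p_{i-2}, q_i = a_i*q_{i-1} + q_{i-2} with p_{-2}=0, p_{-1}=1, q_{-2}=1, q_{-1}=0:
  i=0: a_0=1, p_0 = 1*1 + 0 = 1, q_0 = 1*0 + 1 = 1.
  i=1: a_1=7, p_1 = 7*1 + 1 = 8, q_1 = 7*1 + 0 = 7.
  i=2: a_2=4, p_2 = 4*8 + 1 = 33, q_2 = 4*7 + 1 = 29.
  i=3: a_3=8, p_3 = 8*33 + 8 = 272, q_3 = 8*29 + 7 = 239.

1/1, 8/7, 33/29, 272/239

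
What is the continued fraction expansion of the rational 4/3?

[1; 3]

Run the Euclidean algorithm on 4 and 3; the successive quotients are the partial quotients a_0, a_1, ... (each step inverts the fractional part left over by the previous one):
  4 = 1*3 + 1, so a_0 = 1.
  3 = 3*1 + 0, so a_1 = 3.
The remainder reaches 0 after 2 divisions, so the expansion has 2 partial quotients, read off in order.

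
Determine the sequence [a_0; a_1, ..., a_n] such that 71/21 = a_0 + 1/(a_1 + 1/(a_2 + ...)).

[3; 2, 1, 1, 1, 2]

Run the Euclidean algorithm on 71 and 21; the successive quotients are the partial quotients a_0, a_1, ... (each step inverts the fractional part left over by the previous one):
  71 = 3*21 + 8, so a_0 = 3.
  21 = 2*8 + 5, so a_1 = 2.
  8 = 1*5 + 3, so a_2 = 1.
  5 = 1*3 + 2, so a_3 = 1.
  3 = 1*2 + 1, so a_4 = 1.
  2 = 2*1 + 0, so a_5 = 2.
The remainder reaches 0 after 6 divisions, so the expansion has 6 partial quotients, read off in order.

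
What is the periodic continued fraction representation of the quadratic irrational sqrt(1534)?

Write x_i = (sqrt(1534) + m_i)/d_i with (m_0, d_0) = (0, 1). a_0 = floor(sqrt(1534)) = 39, since 39^2 = 1521 <= 1534 < 1600 = 40^2.
Iterate m_{i+1} = d_i*a_i - m_i, d_{i+1} = (1534 - m_{i+1}^2)/d_i, a_{i+1} = floor((a_0 + m_{i+1})/d_{i+1}):
  m_1 = 1*39 - 0 = 39, d_1 = (1534 - 39^2)/1 = 13/1 = 13, a_1 = floor((39 + 39)/13) = 6.
  m_2 = 13*6 - 39 = 39, d_2 = (1534 - 39^2)/13 = 13/13 = 1, a_2 = floor((39 + 39)/1) = 78.
  m_3 = 1*78 - 39 = 39, d_3 = (1534 - 39^2)/1 = 13/1 = 13: (m_3, d_3) = (m_1, d_1) = (39, 13), so from here the quotients repeat a_1, a_2; the period length is 2.
Hence the expansion of sqrt(1534) is a_0 = 39 followed by the repeating block 6, 78 (period 2).

[39; (6, 78)]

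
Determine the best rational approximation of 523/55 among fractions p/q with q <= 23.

19/2

Expand x = 523/55 as a continued fraction with the Euclidean algorithm:
  523 = 9*55 + 28, so a_0 = 9.
  55 = 1*28 + 27, so a_1 = 1.
  28 = 1*27 + 1, so a_2 = 1.
  27 = 27*1 + 0, so a_3 = 27.
so x = [9; 1, 1, 27].
Convergents (p_i = a_i*p_{i-1} + p_{i-2}, q_i = a_i*q_{i-1} + q_{i-2} with p_{-2}=0, p_{-1}=1, q_{-2}=1, q_{-1}=0), until the denominator exceeds 23:
  i=0: a_0=9, p_0 = 9*1 + 0 = 9, q_0 = 9*0 + 1 = 1.
  i=1: a_1=1, p_1 = 1*9 + 1 = 10, q_1 = 1*1 + 0 = 1.
  i=2: a_2=1, p_2 = 1*10 + 9 = 19, q_2 = 1*1 + 1 = 2.
  i=3: a_3=27, p_3 = 27*19 + 10 = 523, q_3 = 27*2 + 1 = 55.
q_3 = 55 > 23, so the last convergent with denominator <= 23 is p_2/q_2 = 19/2.
The closest fraction with denominator <= 23 is either p_2/q_2 or the intermediate fraction (k*p_2 + p_1)/(k*q_2 + q_1) with the largest k >= 1 whose denominator stays <= 23; these approach x as k grows, and every other convergent or intermediate fraction in range is farther away.
Largest k: floor((23 - q_1)/q_2) = floor((23 - 1)/2) = 11.
That gives (11*19 + 10)/(11*2 + 1) = 219/23.
Compare the errors: |x - 19/2| = |523*2 - 19*55|/(55*2) = 1/110, and |x - 219/23| = |523*23 - 219*55|/(55*23) = 16/1265.
Cross-multiplying, 1*1265 = 1265 < 1760 = 16*110, so 1/110 is smaller: the convergent 19/2 is closer to x than 219/23.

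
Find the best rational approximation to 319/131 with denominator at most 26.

Expand x = 319/131 as a continued fraction with the Euclidean algorithm:
  319 = 2*131 + 57, so a_0 = 2.
  131 = 2*57 + 17, so a_1 = 2.
  57 = 3*17 + 6, so a_2 = 3.
  17 = 2*6 + 5, so a_3 = 2.
  6 = 1*5 + 1, so a_4 = 1.
  5 = 5*1 + 0, so a_5 = 5.
so x = [2; 2, 3, 2, 1, 5].
Convergents (p_i = a_i*p_{i-1} + p_{i-2}, q_i = a_i*q_{i-1} + q_{i-2} with p_{-2}=0, p_{-1}=1, q_{-2}=1, q_{-1}=0), until the denominator exceeds 26:
  i=0: a_0=2, p_0 = 2*1 + 0 = 2, q_0 = 2*0 + 1 = 1.
  i=1: a_1=2, p_1 = 2*2 + 1 = 5, q_1 = 2*1 + 0 = 2.
  i=2: a_2=3, p_2 = 3*5 + 2 = 17, q_2 = 3*2 + 1 = 7.
  i=3: a_3=2, p_3 = 2*17 + 5 = 39, q_3 = 2*7 + 2 = 16.
  i=4: a_4=1, p_4 = 1*39 + 17 = 56, q_4 = 1*16 + 7 = 23.
  i=5: a_5=5, p_5 = 5*56 + 39 = 319, q_5 = 5*23 + 16 = 131.
q_5 = 131 > 26, so the last convergent with denominator <= 26 is p_4/q_4 = 56/23.
The closest fraction with denominator <= 26 is either p_4/q_4 or the intermediate fraction (k*p_4 + p_3)/(k*q_4 + q_3) with the largest k >= 1 whose denominator stays <= 26; these approach x as k grows, and every other convergent or intermediate fraction in range is farther away.
Largest k: floor((26 - q_3)/q_4) = floor((26 - 16)/23) = 0.
Since k = 0, no intermediate fraction beyond p_4/q_4 has denominator <= 26, so the convergent 56/23 is the closest (its error is |319*23 - 56*131|/(131*23) = 1/3013).

56/23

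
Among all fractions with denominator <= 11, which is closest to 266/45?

65/11

Expand x = 266/45 as a continued fraction with the Euclidean algorithm:
  266 = 5*45 + 41, so a_0 = 5.
  45 = 1*41 + 4, so a_1 = 1.
  41 = 10*4 + 1, so a_2 = 10.
  4 = 4*1 + 0, so a_3 = 4.
so x = [5; 1, 10, 4].
Convergents (p_i = a_i*p_{i-1} + p_{i-2}, q_i = a_i*q_{i-1} + q_{i-2} with p_{-2}=0, p_{-1}=1, q_{-2}=1, q_{-1}=0), until the denominator exceeds 11:
  i=0: a_0=5, p_0 = 5*1 + 0 = 5, q_0 = 5*0 + 1 = 1.
  i=1: a_1=1, p_1 = 1*5 + 1 = 6, q_1 = 1*1 + 0 = 1.
  i=2: a_2=10, p_2 = 10*6 + 5 = 65, q_2 = 10*1 + 1 = 11.
  i=3: a_3=4, p_3 = 4*65 + 6 = 266, q_3 = 4*11 + 1 = 45.
q_3 = 45 > 11, so the last convergent with denominator <= 11 is p_2/q_2 = 65/11.
The closest fraction with denominator <= 11 is either p_2/q_2 or the intermediate fraction (k*p_2 + p_1)/(k*q_2 + q_1) with the largest k >= 1 whose denominator stays <= 11; these approach x as k grows, and every other convergent or intermediate fraction in range is farther away.
Largest k: floor((11 - q_1)/q_2) = floor((11 - 1)/11) = 0.
Since k = 0, no intermediate fraction beyond p_2/q_2 has denominator <= 11, so the convergent 65/11 is the closest (its error is |266*11 - 65*45|/(45*11) = 1/495).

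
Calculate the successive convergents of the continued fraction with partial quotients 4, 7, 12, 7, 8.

Using the convergent recurrence p_i = a_i*p_{i-1} + p_{i-2}, q_i = a_i*q_{i-1} + q_{i-2} with p_{-2}=0, p_{-1}=1, q_{-2}=1, q_{-1}=0:
  i=0: a_0=4, p_0 = 4*1 + 0 = 4, q_0 = 4*0 + 1 = 1.
  i=1: a_1=7, p_1 = 7*4 + 1 = 29, q_1 = 7*1 + 0 = 7.
  i=2: a_2=12, p_2 = 12*29 + 4 = 352, q_2 = 12*7 + 1 = 85.
  i=3: a_3=7, p_3 = 7*352 + 29 = 2493, q_3 = 7*85 + 7 = 602.
  i=4: a_4=8, p_4 = 8*2493 + 352 = 20296, q_4 = 8*602 + 85 = 4901.

4/1, 29/7, 352/85, 2493/602, 20296/4901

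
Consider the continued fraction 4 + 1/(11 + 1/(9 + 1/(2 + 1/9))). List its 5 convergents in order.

4/1, 45/11, 409/100, 863/211, 8176/1999

Using the convergent recurrence p_i = a_i*p_{i-1} + p_{i-2}, q_i = a_i*q_{i-1} + q_{i-2} with p_{-2}=0, p_{-1}=1, q_{-2}=1, q_{-1}=0:
  i=0: a_0=4, p_0 = 4*1 + 0 = 4, q_0 = 4*0 + 1 = 1.
  i=1: a_1=11, p_1 = 11*4 + 1 = 45, q_1 = 11*1 + 0 = 11.
  i=2: a_2=9, p_2 = 9*45 + 4 = 409, q_2 = 9*11 + 1 = 100.
  i=3: a_3=2, p_3 = 2*409 + 45 = 863, q_3 = 2*100 + 11 = 211.
  i=4: a_4=9, p_4 = 9*863 + 409 = 8176, q_4 = 9*211 + 100 = 1999.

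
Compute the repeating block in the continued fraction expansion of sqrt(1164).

Write x_i = (sqrt(1164) + m_i)/d_i with (m_0, d_0) = (0, 1). a_0 = floor(sqrt(1164)) = 34, since 34^2 = 1156 <= 1164 < 1225 = 35^2.
Iterate m_{i+1} = d_i*a_i - m_i, d_{i+1} = (1164 - m_{i+1}^2)/d_i, a_{i+1} = floor((a_0 + m_{i+1})/d_{i+1}):
  m_1 = 1*34 - 0 = 34, d_1 = (1164 - 34^2)/1 = 8/1 = 8, a_1 = floor((34 + 34)/8) = 8.
  m_2 = 8*8 - 34 = 30, d_2 = (1164 - 30^2)/8 = 264/8 = 33, a_2 = floor((34 + 30)/33) = 1.
  m_3 = 33*1 - 30 = 3, d_3 = (1164 - 3^2)/33 = 1155/33 = 35, a_3 = floor((34 + 3)/35) = 1.
  m_4 = 35*1 - 3 = 32, d_4 = (1164 - 32^2)/35 = 140/35 = 4, a_4 = floor((34 + 32)/4) = 16.
  m_5 = 4*16 - 32 = 32, d_5 = (1164 - 32^2)/4 = 140/4 = 35, a_5 = floor((34 + 32)/35) = 1.
  m_6 = 35*1 - 32 = 3, d_6 = (1164 - 3^2)/35 = 1155/35 = 33, a_6 = floor((34 + 3)/33) = 1.
  m_7 = 33*1 - 3 = 30, d_7 = (1164 - 30^2)/33 = 264/33 = 8, a_7 = floor((34 + 30)/8) = 8.
  m_8 = 8*8 - 30 = 34, d_8 = (1164 - 34^2)/8 = 8/8 = 1, a_8 = floor((34 + 34)/1) = 68.
  m_9 = 1*68 - 34 = 34, d_9 = (1164 - 34^2)/1 = 8/1 = 8: (m_9, d_9) = (m_1, d_1) = (34, 8), so from here the quotients repeat a_1, ..., a_8; the period length is 8.
Hence the expansion of sqrt(1164) is a_0 = 34 followed by the repeating block 8, 1, 1, 16, 1, 1, 8, 68 (period 8).

[34; (8, 1, 1, 16, 1, 1, 8, 68)]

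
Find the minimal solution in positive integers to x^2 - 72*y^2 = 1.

(x, y) = (17, 2)

First expand sqrt(72) as a continued fraction. With x_i = (sqrt(72) + m_i)/d_i and (m_0, d_0) = (0, 1): a_0 = floor(sqrt(72)) = 8, since 8^2 = 64 <= 72 < 81 = 9^2.
Iterate m_{i+1} = d_i*a_i - m_i, d_{i+1} = (72 - m_{i+1}^2)/d_i, a_{i+1} = floor((a_0 + m_{i+1})/d_{i+1}):
  m_1 = 1*8 - 0 = 8, d_1 = (72 - 8^2)/1 = 8/1 = 8, a_1 = floor((8 + 8)/8) = 2.
  m_2 = 8*2 - 8 = 8, d_2 = (72 - 8^2)/8 = 8/8 = 1, a_2 = floor((8 + 8)/1) = 16.
  m_3 = 1*16 - 8 = 8, d_3 = (72 - 8^2)/1 = 8/1 = 8: (m_3, d_3) = (m_1, d_1) = (8, 8), so from here the quotients repeat a_1, a_2; the period length is 2.
So sqrt(72) = [8; (2, 16)] with period length k = 2.
k is even, so the fundamental solution of x^2 - 72y^2 = 1 is (p_{k-1}, q_{k-1}) = (p_1, q_1); compute convergents through index 1.
Convergents (p_i = a_i*p_{i-1} + p_{i-2}, q_i = a_i*q_{i-1} + q_{i-2} with p_{-2}=0, p_{-1}=1, q_{-2}=1, q_{-1}=0):
  i=0: a_0=8, p_0 = 8*1 + 0 = 8, q_0 = 8*0 + 1 = 1.
  i=1: a_1=2, p_1 = 2*8 + 1 = 17, q_1 = 2*1 + 0 = 2.
Check: 17^2 - 72*2^2 = 289 - 288 = 1, so (x, y) = (17, 2) solves the equation, and by the theorem it is the least positive solution.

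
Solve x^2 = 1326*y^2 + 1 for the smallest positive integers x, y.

First expand sqrt(1326) as a continued fraction. With x_i = (sqrt(1326) + m_i)/d_i and (m_0, d_0) = (0, 1): a_0 = floor(sqrt(1326)) = 36, since 36^2 = 1296 <= 1326 < 1369 = 37^2.
Iterate m_{i+1} = d_i*a_i - m_i, d_{i+1} = (1326 - m_{i+1}^2)/d_i, a_{i+1} = floor((a_0 + m_{i+1})/d_{i+1}):
  m_1 = 1*36 - 0 = 36, d_1 = (1326 - 36^2)/1 = 30/1 = 30, a_1 = floor((36 + 36)/30) = 2.
  m_2 = 30*2 - 36 = 24, d_2 = (1326 - 24^2)/30 = 750/30 = 25, a_2 = floor((36 + 24)/25) = 2.
  m_3 = 25*2 - 24 = 26, d_3 = (1326 - 26^2)/25 = 650/25 = 26, a_3 = floor((36 + 26)/26) = 2.
  m_4 = 26*2 - 26 = 26, d_4 = (1326 - 26^2)/26 = 650/26 = 25, a_4 = floor((36 + 26)/25) = 2.
  m_5 = 25*2 - 26 = 24, d_5 = (1326 - 24^2)/25 = 750/25 = 30, a_5 = floor((36 + 24)/30) = 2.
  m_6 = 30*2 - 24 = 36, d_6 = (1326 - 36^2)/30 = 30/30 = 1, a_6 = floor((36 + 36)/1) = 72.
  m_7 = 1*72 - 36 = 36, d_7 = (1326 - 36^2)/1 = 30/1 = 30: (m_7, d_7) = (m_1, d_1) = (36, 30), so from here the quotients repeat a_1, ..., a_6; the period length is 6.
So sqrt(1326) = [36; (2, 2, 2, 2, 2, 72)] with period length k = 6.
k is even, so the fundamental solution of x^2 - 1326y^2 = 1 is (p_{k-1}, q_{k-1}) = (p_5, q_5); compute convergents through index 5.
Convergents (p_i = a_i*p_{i-1} + p_{i-2}, q_i = a_i*q_{i-1} + q_{i-2} with p_{-2}=0, p_{-1}=1, q_{-2}=1, q_{-1}=0):
  i=0: a_0=36, p_0 = 36*1 + 0 = 36, q_0 = 36*0 + 1 = 1.
  i=1: a_1=2, p_1 = 2*36 + 1 = 73, q_1 = 2*1 + 0 = 2.
  i=2: a_2=2, p_2 = 2*73 + 36 = 182, q_2 = 2*2 + 1 = 5.
  i=3: a_3=2, p_3 = 2*182 + 73 = 437, q_3 = 2*5 + 2 = 12.
  i=4: a_4=2, p_4 = 2*437 + 182 = 1056, q_4 = 2*12 + 5 = 29.
  i=5: a_5=2, p_5 = 2*1056 + 437 = 2549, q_5 = 2*29 + 12 = 70.
Check: 2549^2 - 1326*70^2 = 6497401 - 6497400 = 1, so (x, y) = (2549, 70) solves the equation, and by the theorem it is the least positive solution.

(x, y) = (2549, 70)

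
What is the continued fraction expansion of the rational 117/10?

Run the Euclidean algorithm on 117 and 10; the successive quotients are the partial quotients a_0, a_1, ... (each step inverts the fractional part left over by the previous one):
  117 = 11*10 + 7, so a_0 = 11.
  10 = 1*7 + 3, so a_1 = 1.
  7 = 2*3 + 1, so a_2 = 2.
  3 = 3*1 + 0, so a_3 = 3.
The remainder reaches 0 after 4 divisions, so the expansion has 4 partial quotients, read off in order.

[11; 1, 2, 3]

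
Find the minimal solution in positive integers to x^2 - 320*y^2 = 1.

(x, y) = (161, 9)

First expand sqrt(320) as a continued fraction. With x_i = (sqrt(320) + m_i)/d_i and (m_0, d_0) = (0, 1): a_0 = floor(sqrt(320)) = 17, since 17^2 = 289 <= 320 < 324 = 18^2.
Iterate m_{i+1} = d_i*a_i - m_i, d_{i+1} = (320 - m_{i+1}^2)/d_i, a_{i+1} = floor((a_0 + m_{i+1})/d_{i+1}):
  m_1 = 1*17 - 0 = 17, d_1 = (320 - 17^2)/1 = 31/1 = 31, a_1 = floor((17 + 17)/31) = 1.
  m_2 = 31*1 - 17 = 14, d_2 = (320 - 14^2)/31 = 124/31 = 4, a_2 = floor((17 + 14)/4) = 7.
  m_3 = 4*7 - 14 = 14, d_3 = (320 - 14^2)/4 = 124/4 = 31, a_3 = floor((17 + 14)/31) = 1.
  m_4 = 31*1 - 14 = 17, d_4 = (320 - 17^2)/31 = 31/31 = 1, a_4 = floor((17 + 17)/1) = 34.
  m_5 = 1*34 - 17 = 17, d_5 = (320 - 17^2)/1 = 31/1 = 31: (m_5, d_5) = (m_1, d_1) = (17, 31), so from here the quotients repeat a_1, ..., a_4; the period length is 4.
So sqrt(320) = [17; (1, 7, 1, 34)] with period length k = 4.
k is even, so the fundamental solution of x^2 - 320y^2 = 1 is (p_{k-1}, q_{k-1}) = (p_3, q_3); compute convergents through index 3.
Convergents (p_i = a_i*p_{i-1} + p_{i-2}, q_i = a_i*q_{i-1} + q_{i-2} with p_{-2}=0, p_{-1}=1, q_{-2}=1, q_{-1}=0):
  i=0: a_0=17, p_0 = 17*1 + 0 = 17, q_0 = 17*0 + 1 = 1.
  i=1: a_1=1, p_1 = 1*17 + 1 = 18, q_1 = 1*1 + 0 = 1.
  i=2: a_2=7, p_2 = 7*18 + 17 = 143, q_2 = 7*1 + 1 = 8.
  i=3: a_3=1, p_3 = 1*143 + 18 = 161, q_3 = 1*8 + 1 = 9.
Check: 161^2 - 320*9^2 = 25921 - 25920 = 1, so (x, y) = (161, 9) solves the equation, and by the theorem it is the least positive solution.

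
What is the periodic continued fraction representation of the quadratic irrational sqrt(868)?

[29; (2, 6, 19, 2, 19, 6, 2, 58)]

Write x_i = (sqrt(868) + m_i)/d_i with (m_0, d_0) = (0, 1). a_0 = floor(sqrt(868)) = 29, since 29^2 = 841 <= 868 < 900 = 30^2.
Iterate m_{i+1} = d_i*a_i - m_i, d_{i+1} = (868 - m_{i+1}^2)/d_i, a_{i+1} = floor((a_0 + m_{i+1})/d_{i+1}):
  m_1 = 1*29 - 0 = 29, d_1 = (868 - 29^2)/1 = 27/1 = 27, a_1 = floor((29 + 29)/27) = 2.
  m_2 = 27*2 - 29 = 25, d_2 = (868 - 25^2)/27 = 243/27 = 9, a_2 = floor((29 + 25)/9) = 6.
  m_3 = 9*6 - 25 = 29, d_3 = (868 - 29^2)/9 = 27/9 = 3, a_3 = floor((29 + 29)/3) = 19.
  m_4 = 3*19 - 29 = 28, d_4 = (868 - 28^2)/3 = 84/3 = 28, a_4 = floor((29 + 28)/28) = 2.
  m_5 = 28*2 - 28 = 28, d_5 = (868 - 28^2)/28 = 84/28 = 3, a_5 = floor((29 + 28)/3) = 19.
  m_6 = 3*19 - 28 = 29, d_6 = (868 - 29^2)/3 = 27/3 = 9, a_6 = floor((29 + 29)/9) = 6.
  m_7 = 9*6 - 29 = 25, d_7 = (868 - 25^2)/9 = 243/9 = 27, a_7 = floor((29 + 25)/27) = 2.
  m_8 = 27*2 - 25 = 29, d_8 = (868 - 29^2)/27 = 27/27 = 1, a_8 = floor((29 + 29)/1) = 58.
  m_9 = 1*58 - 29 = 29, d_9 = (868 - 29^2)/1 = 27/1 = 27: (m_9, d_9) = (m_1, d_1) = (29, 27), so from here the quotients repeat a_1, ..., a_8; the period length is 8.
Hence the expansion of sqrt(868) is a_0 = 29 followed by the repeating block 2, 6, 19, 2, 19, 6, 2, 58 (period 8).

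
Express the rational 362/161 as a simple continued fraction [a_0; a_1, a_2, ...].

[2; 4, 40]

Run the Euclidean algorithm on 362 and 161; the successive quotients are the partial quotients a_0, a_1, ... (each step inverts the fractional part left over by the previous one):
  362 = 2*161 + 40, so a_0 = 2.
  161 = 4*40 + 1, so a_1 = 4.
  40 = 40*1 + 0, so a_2 = 40.
The remainder reaches 0 after 3 divisions, so the expansion has 3 partial quotients, read off in order.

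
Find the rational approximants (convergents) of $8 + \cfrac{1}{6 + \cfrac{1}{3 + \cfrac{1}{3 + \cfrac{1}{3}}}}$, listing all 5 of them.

8/1, 49/6, 155/19, 514/63, 1697/208

Using the convergent recurrence p_i = a_i*p_{i-1} + p_{i-2}, q_i = a_i*q_{i-1} + q_{i-2} with p_{-2}=0, p_{-1}=1, q_{-2}=1, q_{-1}=0:
  i=0: a_0=8, p_0 = 8*1 + 0 = 8, q_0 = 8*0 + 1 = 1.
  i=1: a_1=6, p_1 = 6*8 + 1 = 49, q_1 = 6*1 + 0 = 6.
  i=2: a_2=3, p_2 = 3*49 + 8 = 155, q_2 = 3*6 + 1 = 19.
  i=3: a_3=3, p_3 = 3*155 + 49 = 514, q_3 = 3*19 + 6 = 63.
  i=4: a_4=3, p_4 = 3*514 + 155 = 1697, q_4 = 3*63 + 19 = 208.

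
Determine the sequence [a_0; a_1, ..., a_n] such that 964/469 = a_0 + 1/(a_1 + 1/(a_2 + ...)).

Run the Euclidean algorithm on 964 and 469; the successive quotients are the partial quotients a_0, a_1, ... (each step inverts the fractional part left over by the previous one):
  964 = 2*469 + 26, so a_0 = 2.
  469 = 18*26 + 1, so a_1 = 18.
  26 = 26*1 + 0, so a_2 = 26.
The remainder reaches 0 after 3 divisions, so the expansion has 3 partial quotients, read off in order.

[2; 18, 26]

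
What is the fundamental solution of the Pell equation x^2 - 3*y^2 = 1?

(x, y) = (2, 1)

First expand sqrt(3) as a continued fraction. With x_i = (sqrt(3) + m_i)/d_i and (m_0, d_0) = (0, 1): a_0 = floor(sqrt(3)) = 1, since 1^2 = 1 <= 3 < 4 = 2^2.
Iterate m_{i+1} = d_i*a_i - m_i, d_{i+1} = (3 - m_{i+1}^2)/d_i, a_{i+1} = floor((a_0 + m_{i+1})/d_{i+1}):
  m_1 = 1*1 - 0 = 1, d_1 = (3 - 1^2)/1 = 2/1 = 2, a_1 = floor((1 + 1)/2) = 1.
  m_2 = 2*1 - 1 = 1, d_2 = (3 - 1^2)/2 = 2/2 = 1, a_2 = floor((1 + 1)/1) = 2.
  m_3 = 1*2 - 1 = 1, d_3 = (3 - 1^2)/1 = 2/1 = 2: (m_3, d_3) = (m_1, d_1) = (1, 2), so from here the quotients repeat a_1, a_2; the period length is 2.
So sqrt(3) = [1; (1, 2)] with period length k = 2.
k is even, so the fundamental solution of x^2 - 3y^2 = 1 is (p_{k-1}, q_{k-1}) = (p_1, q_1); compute convergents through index 1.
Convergents (p_i = a_i*p_{i-1} + p_{i-2}, q_i = a_i*q_{i-1} + q_{i-2} with p_{-2}=0, p_{-1}=1, q_{-2}=1, q_{-1}=0):
  i=0: a_0=1, p_0 = 1*1 + 0 = 1, q_0 = 1*0 + 1 = 1.
  i=1: a_1=1, p_1 = 1*1 + 1 = 2, q_1 = 1*1 + 0 = 1.
Check: 2^2 - 3*1^2 = 4 - 3 = 1, so (x, y) = (2, 1) solves the equation, and by the theorem it is the least positive solution.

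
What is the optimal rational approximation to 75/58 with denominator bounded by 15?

Expand x = 75/58 as a continued fraction with the Euclidean algorithm:
  75 = 1*58 + 17, so a_0 = 1.
  58 = 3*17 + 7, so a_1 = 3.
  17 = 2*7 + 3, so a_2 = 2.
  7 = 2*3 + 1, so a_3 = 2.
  3 = 3*1 + 0, so a_4 = 3.
so x = [1; 3, 2, 2, 3].
Convergents (p_i = a_i*p_{i-1} + p_{i-2}, q_i = a_i*q_{i-1} + q_{i-2} with p_{-2}=0, p_{-1}=1, q_{-2}=1, q_{-1}=0), until the denominator exceeds 15:
  i=0: a_0=1, p_0 = 1*1 + 0 = 1, q_0 = 1*0 + 1 = 1.
  i=1: a_1=3, p_1 = 3*1 + 1 = 4, q_1 = 3*1 + 0 = 3.
  i=2: a_2=2, p_2 = 2*4 + 1 = 9, q_2 = 2*3 + 1 = 7.
  i=3: a_3=2, p_3 = 2*9 + 4 = 22, q_3 = 2*7 + 3 = 17.
q_3 = 17 > 15, so the last convergent with denominator <= 15 is p_2/q_2 = 9/7.
The closest fraction with denominator <= 15 is either p_2/q_2 or the intermediate fraction (k*p_2 + p_1)/(k*q_2 + q_1) with the largest k >= 1 whose denominator stays <= 15; these approach x as k grows, and every other convergent or intermediate fraction in range is farther away.
Largest k: floor((15 - q_1)/q_2) = floor((15 - 3)/7) = 1.
That gives (1*9 + 4)/(1*7 + 3) = 13/10.
Compare the errors: |x - 9/7| = |75*7 - 9*58|/(58*7) = 3/406, and |x - 13/10| = |75*10 - 13*58|/(58*10) = 4/580.
Cross-multiplying, 4*406 = 1624 < 1740 = 3*580, so 4/580 is smaller: the intermediate fraction 13/10 is closer to x than 9/7.

13/10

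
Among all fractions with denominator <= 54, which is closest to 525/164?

Expand x = 525/164 as a continued fraction with the Euclidean algorithm:
  525 = 3*164 + 33, so a_0 = 3.
  164 = 4*33 + 32, so a_1 = 4.
  33 = 1*32 + 1, so a_2 = 1.
  32 = 32*1 + 0, so a_3 = 32.
so x = [3; 4, 1, 32].
Convergents (p_i = a_i*p_{i-1} + p_{i-2}, q_i = a_i*q_{i-1} + q_{i-2} with p_{-2}=0, p_{-1}=1, q_{-2}=1, q_{-1}=0), until the denominator exceeds 54:
  i=0: a_0=3, p_0 = 3*1 + 0 = 3, q_0 = 3*0 + 1 = 1.
  i=1: a_1=4, p_1 = 4*3 + 1 = 13, q_1 = 4*1 + 0 = 4.
  i=2: a_2=1, p_2 = 1*13 + 3 = 16, q_2 = 1*4 + 1 = 5.
  i=3: a_3=32, p_3 = 32*16 + 13 = 525, q_3 = 32*5 + 4 = 164.
q_3 = 164 > 54, so the last convergent with denominator <= 54 is p_2/q_2 = 16/5.
The closest fraction with denominator <= 54 is either p_2/q_2 or the intermediate fraction (k*p_2 + p_1)/(k*q_2 + q_1) with the largest k >= 1 whose denominator stays <= 54; these approach x as k grows, and every other convergent or intermediate fraction in range is farther away.
Largest k: floor((54 - q_1)/q_2) = floor((54 - 4)/5) = 10.
That gives (10*16 + 13)/(10*5 + 4) = 173/54.
Compare the errors: |x - 16/5| = |525*5 - 16*164|/(164*5) = 1/820, and |x - 173/54| = |525*54 - 173*164|/(164*54) = 22/8856.
Cross-multiplying, 1*8856 = 8856 < 18040 = 22*820, so 1/820 is smaller: the convergent 16/5 is closer to x than 173/54.

16/5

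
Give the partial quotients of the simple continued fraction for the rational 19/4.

Run the Euclidean algorithm on 19 and 4; the successive quotients are the partial quotients a_0, a_1, ... (each step inverts the fractional part left over by the previous one):
  19 = 4*4 + 3, so a_0 = 4.
  4 = 1*3 + 1, so a_1 = 1.
  3 = 3*1 + 0, so a_2 = 3.
The remainder reaches 0 after 3 divisions, so the expansion has 3 partial quotients, read off in order.

[4; 1, 3]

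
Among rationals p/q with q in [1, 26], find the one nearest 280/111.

Expand x = 280/111 as a continued fraction with the Euclidean algorithm:
  280 = 2*111 + 58, so a_0 = 2.
  111 = 1*58 + 53, so a_1 = 1.
  58 = 1*53 + 5, so a_2 = 1.
  53 = 10*5 + 3, so a_3 = 10.
  5 = 1*3 + 2, so a_4 = 1.
  3 = 1*2 + 1, so a_5 = 1.
  2 = 2*1 + 0, so a_6 = 2.
so x = [2; 1, 1, 10, 1, 1, 2].
Convergents (p_i = a_i*p_{i-1} + p_{i-2}, q_i = a_i*q_{i-1} + q_{i-2} with p_{-2}=0, p_{-1}=1, q_{-2}=1, q_{-1}=0), until the denominator exceeds 26:
  i=0: a_0=2, p_0 = 2*1 + 0 = 2, q_0 = 2*0 + 1 = 1.
  i=1: a_1=1, p_1 = 1*2 + 1 = 3, q_1 = 1*1 + 0 = 1.
  i=2: a_2=1, p_2 = 1*3 + 2 = 5, q_2 = 1*1 + 1 = 2.
  i=3: a_3=10, p_3 = 10*5 + 3 = 53, q_3 = 10*2 + 1 = 21.
  i=4: a_4=1, p_4 = 1*53 + 5 = 58, q_4 = 1*21 + 2 = 23.
  i=5: a_5=1, p_5 = 1*58 + 53 = 111, q_5 = 1*23 + 21 = 44.
q_5 = 44 > 26, so the last convergent with denominator <= 26 is p_4/q_4 = 58/23.
The closest fraction with denominator <= 26 is either p_4/q_4 or the intermediate fraction (k*p_4 + p_3)/(k*q_4 + q_3) with the largest k >= 1 whose denominator stays <= 26; these approach x as k grows, and every other convergent or intermediate fraction in range is farther away.
Largest k: floor((26 - q_3)/q_4) = floor((26 - 21)/23) = 0.
Since k = 0, no intermediate fraction beyond p_4/q_4 has denominator <= 26, so the convergent 58/23 is the closest (its error is |280*23 - 58*111|/(111*23) = 2/2553).

58/23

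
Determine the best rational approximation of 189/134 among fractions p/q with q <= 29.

24/17

Expand x = 189/134 as a continued fraction with the Euclidean algorithm:
  189 = 1*134 + 55, so a_0 = 1.
  134 = 2*55 + 24, so a_1 = 2.
  55 = 2*24 + 7, so a_2 = 2.
  24 = 3*7 + 3, so a_3 = 3.
  7 = 2*3 + 1, so a_4 = 2.
  3 = 3*1 + 0, so a_5 = 3.
so x = [1; 2, 2, 3, 2, 3].
Convergents (p_i = a_i*p_{i-1} + p_{i-2}, q_i = a_i*q_{i-1} + q_{i-2} with p_{-2}=0, p_{-1}=1, q_{-2}=1, q_{-1}=0), until the denominator exceeds 29:
  i=0: a_0=1, p_0 = 1*1 + 0 = 1, q_0 = 1*0 + 1 = 1.
  i=1: a_1=2, p_1 = 2*1 + 1 = 3, q_1 = 2*1 + 0 = 2.
  i=2: a_2=2, p_2 = 2*3 + 1 = 7, q_2 = 2*2 + 1 = 5.
  i=3: a_3=3, p_3 = 3*7 + 3 = 24, q_3 = 3*5 + 2 = 17.
  i=4: a_4=2, p_4 = 2*24 + 7 = 55, q_4 = 2*17 + 5 = 39.
q_4 = 39 > 29, so the last convergent with denominator <= 29 is p_3/q_3 = 24/17.
The closest fraction with denominator <= 29 is either p_3/q_3 or the intermediate fraction (k*p_3 + p_2)/(k*q_3 + q_2) with the largest k >= 1 whose denominator stays <= 29; these approach x as k grows, and every other convergent or intermediate fraction in range is farther away.
Largest k: floor((29 - q_2)/q_3) = floor((29 - 5)/17) = 1.
That gives (1*24 + 7)/(1*17 + 5) = 31/22.
Compare the errors: |x - 24/17| = |189*17 - 24*134|/(134*17) = 3/2278, and |x - 31/22| = |189*22 - 31*134|/(134*22) = 4/2948.
Cross-multiplying, 3*2948 = 8844 < 9112 = 4*2278, so 3/2278 is smaller: the convergent 24/17 is closer to x than 31/22.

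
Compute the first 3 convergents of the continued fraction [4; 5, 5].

Using the convergent recurrence p_i = a_i*p_{i-1} + p_{i-2}, q_i = a_i*q_{i-1} + q_{i-2} with p_{-2}=0, p_{-1}=1, q_{-2}=1, q_{-1}=0:
  i=0: a_0=4, p_0 = 4*1 + 0 = 4, q_0 = 4*0 + 1 = 1.
  i=1: a_1=5, p_1 = 5*4 + 1 = 21, q_1 = 5*1 + 0 = 5.
  i=2: a_2=5, p_2 = 5*21 + 4 = 109, q_2 = 5*5 + 1 = 26.

4/1, 21/5, 109/26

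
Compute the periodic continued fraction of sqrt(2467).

[49; (1, 2, 49, 2, 1, 98)]

Write x_i = (sqrt(2467) + m_i)/d_i with (m_0, d_0) = (0, 1). a_0 = floor(sqrt(2467)) = 49, since 49^2 = 2401 <= 2467 < 2500 = 50^2.
Iterate m_{i+1} = d_i*a_i - m_i, d_{i+1} = (2467 - m_{i+1}^2)/d_i, a_{i+1} = floor((a_0 + m_{i+1})/d_{i+1}):
  m_1 = 1*49 - 0 = 49, d_1 = (2467 - 49^2)/1 = 66/1 = 66, a_1 = floor((49 + 49)/66) = 1.
  m_2 = 66*1 - 49 = 17, d_2 = (2467 - 17^2)/66 = 2178/66 = 33, a_2 = floor((49 + 17)/33) = 2.
  m_3 = 33*2 - 17 = 49, d_3 = (2467 - 49^2)/33 = 66/33 = 2, a_3 = floor((49 + 49)/2) = 49.
  m_4 = 2*49 - 49 = 49, d_4 = (2467 - 49^2)/2 = 66/2 = 33, a_4 = floor((49 + 49)/33) = 2.
  m_5 = 33*2 - 49 = 17, d_5 = (2467 - 17^2)/33 = 2178/33 = 66, a_5 = floor((49 + 17)/66) = 1.
  m_6 = 66*1 - 17 = 49, d_6 = (2467 - 49^2)/66 = 66/66 = 1, a_6 = floor((49 + 49)/1) = 98.
  m_7 = 1*98 - 49 = 49, d_7 = (2467 - 49^2)/1 = 66/1 = 66: (m_7, d_7) = (m_1, d_1) = (49, 66), so from here the quotients repeat a_1, ..., a_6; the period length is 6.
Hence the expansion of sqrt(2467) is a_0 = 49 followed by the repeating block 1, 2, 49, 2, 1, 98 (period 6).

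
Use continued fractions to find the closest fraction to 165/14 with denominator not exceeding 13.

Expand x = 165/14 as a continued fraction with the Euclidean algorithm:
  165 = 11*14 + 11, so a_0 = 11.
  14 = 1*11 + 3, so a_1 = 1.
  11 = 3*3 + 2, so a_2 = 3.
  3 = 1*2 + 1, so a_3 = 1.
  2 = 2*1 + 0, so a_4 = 2.
so x = [11; 1, 3, 1, 2].
Convergents (p_i = a_i*p_{i-1} + p_{i-2}, q_i = a_i*q_{i-1} + q_{i-2} with p_{-2}=0, p_{-1}=1, q_{-2}=1, q_{-1}=0), until the denominator exceeds 13:
  i=0: a_0=11, p_0 = 11*1 + 0 = 11, q_0 = 11*0 + 1 = 1.
  i=1: a_1=1, p_1 = 1*11 + 1 = 12, q_1 = 1*1 + 0 = 1.
  i=2: a_2=3, p_2 = 3*12 + 11 = 47, q_2 = 3*1 + 1 = 4.
  i=3: a_3=1, p_3 = 1*47 + 12 = 59, q_3 = 1*4 + 1 = 5.
  i=4: a_4=2, p_4 = 2*59 + 47 = 165, q_4 = 2*5 + 4 = 14.
q_4 = 14 > 13, so the last convergent with denominator <= 13 is p_3/q_3 = 59/5.
The closest fraction with denominator <= 13 is either p_3/q_3 or the intermediate fraction (k*p_3 + p_2)/(k*q_3 + q_2) with the largest k >= 1 whose denominator stays <= 13; these approach x as k grows, and every other convergent or intermediate fraction in range is farther away.
Largest k: floor((13 - q_2)/q_3) = floor((13 - 4)/5) = 1.
That gives (1*59 + 47)/(1*5 + 4) = 106/9.
Compare the errors: |x - 59/5| = |165*5 - 59*14|/(14*5) = 1/70, and |x - 106/9| = |165*9 - 106*14|/(14*9) = 1/126.
Cross-multiplying, 1*70 = 70 < 126 = 1*126, so 1/126 is smaller: the intermediate fraction 106/9 is closer to x than 59/5.

106/9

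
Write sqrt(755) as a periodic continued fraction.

[27; (2, 10, 2, 54)]

Write x_i = (sqrt(755) + m_i)/d_i with (m_0, d_0) = (0, 1). a_0 = floor(sqrt(755)) = 27, since 27^2 = 729 <= 755 < 784 = 28^2.
Iterate m_{i+1} = d_i*a_i - m_i, d_{i+1} = (755 - m_{i+1}^2)/d_i, a_{i+1} = floor((a_0 + m_{i+1})/d_{i+1}):
  m_1 = 1*27 - 0 = 27, d_1 = (755 - 27^2)/1 = 26/1 = 26, a_1 = floor((27 + 27)/26) = 2.
  m_2 = 26*2 - 27 = 25, d_2 = (755 - 25^2)/26 = 130/26 = 5, a_2 = floor((27 + 25)/5) = 10.
  m_3 = 5*10 - 25 = 25, d_3 = (755 - 25^2)/5 = 130/5 = 26, a_3 = floor((27 + 25)/26) = 2.
  m_4 = 26*2 - 25 = 27, d_4 = (755 - 27^2)/26 = 26/26 = 1, a_4 = floor((27 + 27)/1) = 54.
  m_5 = 1*54 - 27 = 27, d_5 = (755 - 27^2)/1 = 26/1 = 26: (m_5, d_5) = (m_1, d_1) = (27, 26), so from here the quotients repeat a_1, ..., a_4; the period length is 4.
Hence the expansion of sqrt(755) is a_0 = 27 followed by the repeating block 2, 10, 2, 54 (period 4).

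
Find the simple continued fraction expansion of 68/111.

[0; 1, 1, 1, 1, 2, 1, 1, 3]

Run the Euclidean algorithm on 68 and 111; the successive quotients are the partial quotients a_0, a_1, ... (each step inverts the fractional part left over by the previous one):
  68 = 0*111 + 68, so a_0 = 0.
  111 = 1*68 + 43, so a_1 = 1.
  68 = 1*43 + 25, so a_2 = 1.
  43 = 1*25 + 18, so a_3 = 1.
  25 = 1*18 + 7, so a_4 = 1.
  18 = 2*7 + 4, so a_5 = 2.
  7 = 1*4 + 3, so a_6 = 1.
  4 = 1*3 + 1, so a_7 = 1.
  3 = 3*1 + 0, so a_8 = 3.
The remainder reaches 0 after 9 divisions, so the expansion has 9 partial quotients, read off in order.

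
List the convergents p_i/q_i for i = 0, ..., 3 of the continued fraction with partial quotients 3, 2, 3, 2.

Using the convergent recurrence p_i = a_i*p_{i-1} + p_{i-2}, q_i = a_i*q_{i-1} + q_{i-2} with p_{-2}=0, p_{-1}=1, q_{-2}=1, q_{-1}=0:
  i=0: a_0=3, p_0 = 3*1 + 0 = 3, q_0 = 3*0 + 1 = 1.
  i=1: a_1=2, p_1 = 2*3 + 1 = 7, q_1 = 2*1 + 0 = 2.
  i=2: a_2=3, p_2 = 3*7 + 3 = 24, q_2 = 3*2 + 1 = 7.
  i=3: a_3=2, p_3 = 2*24 + 7 = 55, q_3 = 2*7 + 2 = 16.

3/1, 7/2, 24/7, 55/16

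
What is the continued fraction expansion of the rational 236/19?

[12; 2, 2, 1, 2]

Run the Euclidean algorithm on 236 and 19; the successive quotients are the partial quotients a_0, a_1, ... (each step inverts the fractional part left over by the previous one):
  236 = 12*19 + 8, so a_0 = 12.
  19 = 2*8 + 3, so a_1 = 2.
  8 = 2*3 + 2, so a_2 = 2.
  3 = 1*2 + 1, so a_3 = 1.
  2 = 2*1 + 0, so a_4 = 2.
The remainder reaches 0 after 5 divisions, so the expansion has 5 partial quotients, read off in order.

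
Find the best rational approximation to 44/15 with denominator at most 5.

3/1

Expand x = 44/15 as a continued fraction with the Euclidean algorithm:
  44 = 2*15 + 14, so a_0 = 2.
  15 = 1*14 + 1, so a_1 = 1.
  14 = 14*1 + 0, so a_2 = 14.
so x = [2; 1, 14].
Convergents (p_i = a_i*p_{i-1} + p_{i-2}, q_i = a_i*q_{i-1} + q_{i-2} with p_{-2}=0, p_{-1}=1, q_{-2}=1, q_{-1}=0), until the denominator exceeds 5:
  i=0: a_0=2, p_0 = 2*1 + 0 = 2, q_0 = 2*0 + 1 = 1.
  i=1: a_1=1, p_1 = 1*2 + 1 = 3, q_1 = 1*1 + 0 = 1.
  i=2: a_2=14, p_2 = 14*3 + 2 = 44, q_2 = 14*1 + 1 = 15.
q_2 = 15 > 5, so the last convergent with denominator <= 5 is p_1/q_1 = 3/1.
The closest fraction with denominator <= 5 is either p_1/q_1 or the intermediate fraction (k*p_1 + p_0)/(k*q_1 + q_0) with the largest k >= 1 whose denominator stays <= 5; these approach x as k grows, and every other convergent or intermediate fraction in range is farther away.
Largest k: floor((5 - q_0)/q_1) = floor((5 - 1)/1) = 4.
That gives (4*3 + 2)/(4*1 + 1) = 14/5.
Compare the errors: |x - 3/1| = |44*1 - 3*15|/(15*1) = 1/15, and |x - 14/5| = |44*5 - 14*15|/(15*5) = 10/75.
Cross-multiplying, 1*75 = 75 < 150 = 10*15, so 1/15 is smaller: the convergent 3/1 is closer to x than 14/5.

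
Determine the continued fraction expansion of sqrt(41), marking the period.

Write x_i = (sqrt(41) + m_i)/d_i with (m_0, d_0) = (0, 1). a_0 = floor(sqrt(41)) = 6, since 6^2 = 36 <= 41 < 49 = 7^2.
Iterate m_{i+1} = d_i*a_i - m_i, d_{i+1} = (41 - m_{i+1}^2)/d_i, a_{i+1} = floor((a_0 + m_{i+1})/d_{i+1}):
  m_1 = 1*6 - 0 = 6, d_1 = (41 - 6^2)/1 = 5/1 = 5, a_1 = floor((6 + 6)/5) = 2.
  m_2 = 5*2 - 6 = 4, d_2 = (41 - 4^2)/5 = 25/5 = 5, a_2 = floor((6 + 4)/5) = 2.
  m_3 = 5*2 - 4 = 6, d_3 = (41 - 6^2)/5 = 5/5 = 1, a_3 = floor((6 + 6)/1) = 12.
  m_4 = 1*12 - 6 = 6, d_4 = (41 - 6^2)/1 = 5/1 = 5: (m_4, d_4) = (m_1, d_1) = (6, 5), so from here the quotients repeat a_1, ..., a_3; the period length is 3.
Hence the expansion of sqrt(41) is a_0 = 6 followed by the repeating block 2, 2, 12 (period 3).

[6; (2, 2, 12)]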